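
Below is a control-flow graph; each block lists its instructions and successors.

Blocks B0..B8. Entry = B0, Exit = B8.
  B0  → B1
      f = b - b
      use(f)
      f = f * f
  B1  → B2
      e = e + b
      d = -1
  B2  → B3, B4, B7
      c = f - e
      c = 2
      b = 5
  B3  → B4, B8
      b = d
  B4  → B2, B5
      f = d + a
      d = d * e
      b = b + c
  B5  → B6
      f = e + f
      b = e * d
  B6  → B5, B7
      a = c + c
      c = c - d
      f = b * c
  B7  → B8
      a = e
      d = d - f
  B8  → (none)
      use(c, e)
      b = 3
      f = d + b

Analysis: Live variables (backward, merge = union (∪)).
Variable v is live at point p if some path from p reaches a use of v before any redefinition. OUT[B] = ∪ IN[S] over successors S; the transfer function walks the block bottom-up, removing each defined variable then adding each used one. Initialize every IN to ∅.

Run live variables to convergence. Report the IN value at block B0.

Answer: {a, b, e}

Trace:
Converged values:
  B0: | IN={a, b, e} | OUT={a, b, e, f}
  B1: | IN={a, b, e, f} | OUT={a, d, e, f}
  B2: | IN={a, d, e, f} | OUT={a, b, c, d, e, f}
  B3: | IN={a, c, d, e} | OUT={a, b, c, d, e}
  B4: | IN={a, b, c, d, e} | OUT={a, c, d, e, f}
  B5: | IN={c, d, e, f} | OUT={b, c, d, e}
  B6: | IN={b, c, d, e} | OUT={c, d, e, f}
  B7: | IN={c, d, e, f} | OUT={c, d, e}
  B8: | IN={c, d, e} | OUT={}

Merge at B0: OUT[B0] = IN[B1] = {a, b, e, f}
Applying B0's transfer function to that OUT value gives IN[B0] (row B0 above).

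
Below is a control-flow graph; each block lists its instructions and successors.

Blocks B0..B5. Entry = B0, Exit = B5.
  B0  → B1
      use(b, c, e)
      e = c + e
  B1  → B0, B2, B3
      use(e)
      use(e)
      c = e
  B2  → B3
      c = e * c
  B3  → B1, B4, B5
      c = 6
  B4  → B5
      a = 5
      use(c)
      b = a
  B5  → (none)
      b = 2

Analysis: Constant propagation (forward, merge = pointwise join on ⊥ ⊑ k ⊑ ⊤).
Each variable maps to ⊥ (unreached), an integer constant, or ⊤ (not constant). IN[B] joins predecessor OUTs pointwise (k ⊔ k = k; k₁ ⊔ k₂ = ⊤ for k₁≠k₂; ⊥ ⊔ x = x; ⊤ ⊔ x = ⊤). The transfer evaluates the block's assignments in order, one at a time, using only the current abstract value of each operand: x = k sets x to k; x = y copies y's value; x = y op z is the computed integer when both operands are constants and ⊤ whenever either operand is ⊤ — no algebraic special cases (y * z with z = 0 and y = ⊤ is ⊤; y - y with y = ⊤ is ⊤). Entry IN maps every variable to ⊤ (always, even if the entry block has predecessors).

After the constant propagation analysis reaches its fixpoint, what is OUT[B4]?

Answer: {a: 5, b: 5, c: 6, d: ⊤, e: ⊤, f: ⊤}

Derivation:
Converged values:
  B0:  IN=(all ⊤)  OUT=(all ⊤)
  B1:  IN=(all ⊤)  OUT=(all ⊤)
  B2:  IN=(all ⊤)  OUT=(all ⊤)
  B3:  IN=(all ⊤)  OUT={c:6; rest ⊤}
  B4:  IN={c:6; rest ⊤}  OUT={a:5, b:5, c:6; rest ⊤}
  B5:  IN={c:6; rest ⊤}  OUT={b:2, c:6; rest ⊤}

Merge at B4: IN[B4] = OUT[B3] = {a: ⊤, b: ⊤, c: 6, d: ⊤, e: ⊤, f: ⊤}
Applying B4's transfer function to that IN value gives OUT[B4] (row B4 above).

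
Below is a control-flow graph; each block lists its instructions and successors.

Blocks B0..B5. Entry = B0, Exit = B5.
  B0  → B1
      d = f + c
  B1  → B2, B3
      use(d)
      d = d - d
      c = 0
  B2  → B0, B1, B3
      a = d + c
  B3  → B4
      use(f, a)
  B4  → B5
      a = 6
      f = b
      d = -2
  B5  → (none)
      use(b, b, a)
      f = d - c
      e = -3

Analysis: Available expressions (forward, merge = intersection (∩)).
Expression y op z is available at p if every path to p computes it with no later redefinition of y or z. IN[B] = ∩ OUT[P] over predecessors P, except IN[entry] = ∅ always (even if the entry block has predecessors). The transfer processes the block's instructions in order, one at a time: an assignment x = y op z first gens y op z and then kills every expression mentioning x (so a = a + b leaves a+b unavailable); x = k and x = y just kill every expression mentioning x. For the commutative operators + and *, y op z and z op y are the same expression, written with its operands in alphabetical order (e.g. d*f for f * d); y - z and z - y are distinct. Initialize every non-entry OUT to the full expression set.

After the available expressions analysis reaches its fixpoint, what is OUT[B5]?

Answer: {d-c}

Trace:
Fixpoint table:
  B0:  IN={}  OUT={c+f}
  B1:  IN={}  OUT={}
  B2:  IN={}  OUT={c+d}
  B3:  IN={}  OUT={}
  B4:  IN={}  OUT={}
  B5:  IN={}  OUT={d-c}

Merge at B5: IN[B5] = OUT[B4] = {}
Applying B5's transfer function to that IN value gives OUT[B5] (row B5 above).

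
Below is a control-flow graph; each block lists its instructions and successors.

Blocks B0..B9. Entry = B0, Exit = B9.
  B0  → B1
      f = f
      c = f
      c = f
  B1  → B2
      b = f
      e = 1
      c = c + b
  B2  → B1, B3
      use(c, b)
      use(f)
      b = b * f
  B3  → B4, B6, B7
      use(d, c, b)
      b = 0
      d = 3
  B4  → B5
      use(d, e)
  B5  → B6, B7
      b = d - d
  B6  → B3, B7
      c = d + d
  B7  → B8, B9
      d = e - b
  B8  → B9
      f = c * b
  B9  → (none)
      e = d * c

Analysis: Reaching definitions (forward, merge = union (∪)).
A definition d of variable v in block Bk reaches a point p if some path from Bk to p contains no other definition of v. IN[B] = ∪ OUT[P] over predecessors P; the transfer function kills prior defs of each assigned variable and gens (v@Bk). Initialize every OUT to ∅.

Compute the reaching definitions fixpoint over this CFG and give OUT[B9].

Answer: {b@B3, b@B5, c@B1, c@B6, d@B7, e@B9, f@B0, f@B8}

Derivation:
Fixpoint table:
  B0:  IN={}  OUT={c@B0, f@B0}
  B1:  IN={b@B2, c@B0, c@B1, e@B1, f@B0}  OUT={b@B1, c@B1, e@B1, f@B0}
  B2:  IN={b@B1, c@B1, e@B1, f@B0}  OUT={b@B2, c@B1, e@B1, f@B0}
  B3:  IN={b@B2, b@B3, b@B5, c@B1, c@B6, d@B3, e@B1, f@B0}  OUT={b@B3, c@B1, c@B6, d@B3, e@B1, f@B0}
  B4:  IN={b@B3, c@B1, c@B6, d@B3, e@B1, f@B0}  OUT={b@B3, c@B1, c@B6, d@B3, e@B1, f@B0}
  B5:  IN={b@B3, c@B1, c@B6, d@B3, e@B1, f@B0}  OUT={b@B5, c@B1, c@B6, d@B3, e@B1, f@B0}
  B6:  IN={b@B3, b@B5, c@B1, c@B6, d@B3, e@B1, f@B0}  OUT={b@B3, b@B5, c@B6, d@B3, e@B1, f@B0}
  B7:  IN={b@B3, b@B5, c@B1, c@B6, d@B3, e@B1, f@B0}  OUT={b@B3, b@B5, c@B1, c@B6, d@B7, e@B1, f@B0}
  B8:  IN={b@B3, b@B5, c@B1, c@B6, d@B7, e@B1, f@B0}  OUT={b@B3, b@B5, c@B1, c@B6, d@B7, e@B1, f@B8}
  B9:  IN={b@B3, b@B5, c@B1, c@B6, d@B7, e@B1, f@B0, f@B8}  OUT={b@B3, b@B5, c@B1, c@B6, d@B7, e@B9, f@B0, f@B8}

Merge at B9: IN[B9] = OUT[B7] ⊔ OUT[B8] = {b@B3, b@B5, c@B1, c@B6, d@B7, e@B1, f@B0, f@B8}
Applying B9's transfer function to that IN value gives OUT[B9] (row B9 above).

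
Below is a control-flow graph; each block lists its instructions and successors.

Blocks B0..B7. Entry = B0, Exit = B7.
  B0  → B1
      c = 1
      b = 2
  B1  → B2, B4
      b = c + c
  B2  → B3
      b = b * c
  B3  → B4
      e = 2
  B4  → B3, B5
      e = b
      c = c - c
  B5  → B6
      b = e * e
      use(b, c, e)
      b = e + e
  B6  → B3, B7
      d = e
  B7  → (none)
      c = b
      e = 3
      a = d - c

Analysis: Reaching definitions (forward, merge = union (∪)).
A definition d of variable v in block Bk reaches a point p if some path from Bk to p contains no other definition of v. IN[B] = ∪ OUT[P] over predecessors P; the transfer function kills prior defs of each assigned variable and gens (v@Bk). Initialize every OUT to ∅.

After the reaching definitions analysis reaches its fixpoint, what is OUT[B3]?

Fixpoint table:
  B0: | IN={} | OUT={b@B0, c@B0}
  B1: | IN={b@B0, c@B0} | OUT={b@B1, c@B0}
  B2: | IN={b@B1, c@B0} | OUT={b@B2, c@B0}
  B3: | IN={b@B1, b@B2, b@B5, c@B0, c@B4, d@B6, e@B4} | OUT={b@B1, b@B2, b@B5, c@B0, c@B4, d@B6, e@B3}
  B4: | IN={b@B1, b@B2, b@B5, c@B0, c@B4, d@B6, e@B3} | OUT={b@B1, b@B2, b@B5, c@B4, d@B6, e@B4}
  B5: | IN={b@B1, b@B2, b@B5, c@B4, d@B6, e@B4} | OUT={b@B5, c@B4, d@B6, e@B4}
  B6: | IN={b@B5, c@B4, d@B6, e@B4} | OUT={b@B5, c@B4, d@B6, e@B4}
  B7: | IN={b@B5, c@B4, d@B6, e@B4} | OUT={a@B7, b@B5, c@B7, d@B6, e@B7}

Merge at B3: IN[B3] = OUT[B2] ⊔ OUT[B4] ⊔ OUT[B6] = {b@B1, b@B2, b@B5, c@B0, c@B4, d@B6, e@B4}
Applying B3's transfer function to that IN value gives OUT[B3] (row B3 above).

Answer: {b@B1, b@B2, b@B5, c@B0, c@B4, d@B6, e@B3}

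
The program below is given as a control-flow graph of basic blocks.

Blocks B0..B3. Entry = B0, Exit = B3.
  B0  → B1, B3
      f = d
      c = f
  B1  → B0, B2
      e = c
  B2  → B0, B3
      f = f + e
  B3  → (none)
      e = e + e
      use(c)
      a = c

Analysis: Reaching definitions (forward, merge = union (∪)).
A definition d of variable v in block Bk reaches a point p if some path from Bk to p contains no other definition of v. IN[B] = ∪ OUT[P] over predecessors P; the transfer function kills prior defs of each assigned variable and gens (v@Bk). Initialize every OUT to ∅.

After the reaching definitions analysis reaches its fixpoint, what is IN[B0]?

Answer: {c@B0, e@B1, f@B0, f@B2}

Trace:
Per-block solution:
  B0:  IN={c@B0, e@B1, f@B0, f@B2}  OUT={c@B0, e@B1, f@B0}
  B1:  IN={c@B0, e@B1, f@B0}  OUT={c@B0, e@B1, f@B0}
  B2:  IN={c@B0, e@B1, f@B0}  OUT={c@B0, e@B1, f@B2}
  B3:  IN={c@B0, e@B1, f@B0, f@B2}  OUT={a@B3, c@B0, e@B3, f@B0, f@B2}

Merge at B0 (entry node, so the boundary value {} is joined with the incoming edge(s)): IN[B0] = {} ⊔ OUT[B1] ⊔ OUT[B2] = {c@B0, e@B1, f@B0, f@B2}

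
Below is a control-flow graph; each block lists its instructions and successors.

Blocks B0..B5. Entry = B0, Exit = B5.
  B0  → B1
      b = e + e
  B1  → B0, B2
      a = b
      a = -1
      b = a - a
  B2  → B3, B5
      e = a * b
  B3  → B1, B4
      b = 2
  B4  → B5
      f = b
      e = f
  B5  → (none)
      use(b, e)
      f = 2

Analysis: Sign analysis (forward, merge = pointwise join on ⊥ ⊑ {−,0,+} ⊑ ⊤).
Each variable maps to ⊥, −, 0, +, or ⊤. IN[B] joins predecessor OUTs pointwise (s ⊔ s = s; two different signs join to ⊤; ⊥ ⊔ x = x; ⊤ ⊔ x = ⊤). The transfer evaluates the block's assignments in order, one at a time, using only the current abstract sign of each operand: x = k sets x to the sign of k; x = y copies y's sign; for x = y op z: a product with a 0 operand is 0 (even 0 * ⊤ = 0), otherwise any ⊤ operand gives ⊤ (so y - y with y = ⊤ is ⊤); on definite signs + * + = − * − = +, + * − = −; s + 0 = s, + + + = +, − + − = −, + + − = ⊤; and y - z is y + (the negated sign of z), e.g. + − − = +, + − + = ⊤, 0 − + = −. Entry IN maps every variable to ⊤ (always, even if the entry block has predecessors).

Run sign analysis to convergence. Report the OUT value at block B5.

Fixpoint table:
  B0: | IN=(all ⊤) | OUT=(all ⊤)
  B1: | IN=(all ⊤) | OUT={a:-; rest ⊤}
  B2: | IN={a:-; rest ⊤} | OUT={a:-; rest ⊤}
  B3: | IN={a:-; rest ⊤} | OUT={a:-, b:+; rest ⊤}
  B4: | IN={a:-, b:+; rest ⊤} | OUT={a:-, b:+, e:+, f:+; rest ⊤}
  B5: | IN={a:-; rest ⊤} | OUT={a:-, f:+; rest ⊤}

Merge at B5: IN[B5] = OUT[B2] ⊔ OUT[B4] = {a: -, b: ⊤, c: ⊤, d: ⊤, e: ⊤, f: ⊤}
Applying B5's transfer function to that IN value gives OUT[B5] (row B5 above).

Answer: {a: -, b: ⊤, c: ⊤, d: ⊤, e: ⊤, f: +}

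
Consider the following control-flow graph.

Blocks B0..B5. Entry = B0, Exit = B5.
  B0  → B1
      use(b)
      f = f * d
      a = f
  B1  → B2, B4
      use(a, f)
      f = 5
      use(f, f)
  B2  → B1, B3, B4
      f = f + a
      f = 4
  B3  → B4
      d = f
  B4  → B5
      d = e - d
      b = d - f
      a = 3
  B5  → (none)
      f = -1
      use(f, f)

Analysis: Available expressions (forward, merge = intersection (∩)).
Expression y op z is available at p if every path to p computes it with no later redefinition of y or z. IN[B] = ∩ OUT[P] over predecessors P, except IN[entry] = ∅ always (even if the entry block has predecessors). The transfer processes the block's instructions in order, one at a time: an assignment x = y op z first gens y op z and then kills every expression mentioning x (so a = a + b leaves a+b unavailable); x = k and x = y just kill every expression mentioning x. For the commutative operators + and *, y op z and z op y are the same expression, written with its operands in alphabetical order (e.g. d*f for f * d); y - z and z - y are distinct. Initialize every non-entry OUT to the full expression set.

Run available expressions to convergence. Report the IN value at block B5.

Per-block solution:
  B0:   IN={}   OUT={}
  B1:   IN={}   OUT={}
  B2:   IN={}   OUT={}
  B3:   IN={}   OUT={}
  B4:   IN={}   OUT={d-f}
  B5:   IN={d-f}   OUT={}

Merge at B5: IN[B5] = OUT[B4] = {d-f}

Answer: {d-f}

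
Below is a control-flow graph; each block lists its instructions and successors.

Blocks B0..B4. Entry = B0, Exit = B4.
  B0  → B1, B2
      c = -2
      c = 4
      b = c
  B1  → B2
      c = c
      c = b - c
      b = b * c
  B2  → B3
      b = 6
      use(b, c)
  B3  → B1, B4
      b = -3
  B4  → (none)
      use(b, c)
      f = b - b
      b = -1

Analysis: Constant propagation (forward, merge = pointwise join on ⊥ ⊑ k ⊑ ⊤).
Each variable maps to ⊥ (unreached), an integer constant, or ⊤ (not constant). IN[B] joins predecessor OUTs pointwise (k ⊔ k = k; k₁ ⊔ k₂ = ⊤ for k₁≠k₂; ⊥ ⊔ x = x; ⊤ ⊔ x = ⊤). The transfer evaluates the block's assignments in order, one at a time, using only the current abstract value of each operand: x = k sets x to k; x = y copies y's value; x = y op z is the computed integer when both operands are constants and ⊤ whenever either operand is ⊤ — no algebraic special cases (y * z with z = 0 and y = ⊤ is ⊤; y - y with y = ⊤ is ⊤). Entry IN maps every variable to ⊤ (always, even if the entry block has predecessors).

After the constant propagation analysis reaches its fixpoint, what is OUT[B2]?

Converged values:
  B0:  IN=(all ⊤)  OUT={b:4, c:4; rest ⊤}
  B1:  IN=(all ⊤)  OUT=(all ⊤)
  B2:  IN=(all ⊤)  OUT={b:6; rest ⊤}
  B3:  IN={b:6; rest ⊤}  OUT={b:-3; rest ⊤}
  B4:  IN={b:-3; rest ⊤}  OUT={b:-1, f:0; rest ⊤}

Merge at B2: IN[B2] = OUT[B0] ⊔ OUT[B1] = {a: ⊤, b: ⊤, c: ⊤, d: ⊤, e: ⊤, f: ⊤}
Applying B2's transfer function to that IN value gives OUT[B2] (row B2 above).

Answer: {a: ⊤, b: 6, c: ⊤, d: ⊤, e: ⊤, f: ⊤}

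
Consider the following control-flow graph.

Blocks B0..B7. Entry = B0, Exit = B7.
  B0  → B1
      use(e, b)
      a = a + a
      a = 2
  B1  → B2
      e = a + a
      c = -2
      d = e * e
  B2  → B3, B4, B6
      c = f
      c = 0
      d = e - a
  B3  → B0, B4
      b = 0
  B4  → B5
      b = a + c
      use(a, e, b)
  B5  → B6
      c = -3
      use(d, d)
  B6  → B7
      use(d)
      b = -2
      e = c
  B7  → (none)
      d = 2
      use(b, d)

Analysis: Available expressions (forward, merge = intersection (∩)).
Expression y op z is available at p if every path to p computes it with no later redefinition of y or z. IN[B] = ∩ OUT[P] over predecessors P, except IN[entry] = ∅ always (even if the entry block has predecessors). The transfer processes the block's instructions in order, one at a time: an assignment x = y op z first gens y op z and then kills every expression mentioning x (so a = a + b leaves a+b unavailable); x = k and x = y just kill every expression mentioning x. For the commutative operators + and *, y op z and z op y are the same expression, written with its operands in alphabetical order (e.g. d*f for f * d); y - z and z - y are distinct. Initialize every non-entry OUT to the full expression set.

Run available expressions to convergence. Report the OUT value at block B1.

Fixpoint table:
  B0:  IN={}  OUT={}
  B1:  IN={}  OUT={a+a, e*e}
  B2:  IN={a+a, e*e}  OUT={a+a, e*e, e-a}
  B3:  IN={a+a, e*e, e-a}  OUT={a+a, e*e, e-a}
  B4:  IN={a+a, e*e, e-a}  OUT={a+a, a+c, e*e, e-a}
  B5:  IN={a+a, a+c, e*e, e-a}  OUT={a+a, e*e, e-a}
  B6:  IN={a+a, e*e, e-a}  OUT={a+a}
  B7:  IN={a+a}  OUT={a+a}

Merge at B1: IN[B1] = OUT[B0] = {}
Applying B1's transfer function to that IN value gives OUT[B1] (row B1 above).

Answer: {a+a, e*e}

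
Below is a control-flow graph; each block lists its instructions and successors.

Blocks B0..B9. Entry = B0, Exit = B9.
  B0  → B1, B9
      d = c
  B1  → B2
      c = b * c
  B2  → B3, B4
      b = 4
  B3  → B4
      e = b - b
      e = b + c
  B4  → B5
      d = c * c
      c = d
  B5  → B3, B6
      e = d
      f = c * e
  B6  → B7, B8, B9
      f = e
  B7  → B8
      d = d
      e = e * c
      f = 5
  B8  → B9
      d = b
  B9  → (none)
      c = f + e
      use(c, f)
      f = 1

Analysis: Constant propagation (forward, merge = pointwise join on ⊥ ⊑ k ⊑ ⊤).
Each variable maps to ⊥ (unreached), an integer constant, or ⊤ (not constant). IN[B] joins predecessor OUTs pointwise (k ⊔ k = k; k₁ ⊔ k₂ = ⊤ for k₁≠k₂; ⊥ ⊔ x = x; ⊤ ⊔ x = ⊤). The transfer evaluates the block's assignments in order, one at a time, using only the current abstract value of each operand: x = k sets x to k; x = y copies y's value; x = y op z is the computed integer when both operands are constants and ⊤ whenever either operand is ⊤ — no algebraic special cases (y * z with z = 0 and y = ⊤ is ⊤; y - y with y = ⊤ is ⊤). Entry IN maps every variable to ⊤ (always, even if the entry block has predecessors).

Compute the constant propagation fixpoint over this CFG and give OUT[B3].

Converged values:
  B0: | IN=(all ⊤) | OUT=(all ⊤)
  B1: | IN=(all ⊤) | OUT=(all ⊤)
  B2: | IN=(all ⊤) | OUT={b:4; rest ⊤}
  B3: | IN={b:4; rest ⊤} | OUT={b:4; rest ⊤}
  B4: | IN={b:4; rest ⊤} | OUT={b:4; rest ⊤}
  B5: | IN={b:4; rest ⊤} | OUT={b:4; rest ⊤}
  B6: | IN={b:4; rest ⊤} | OUT={b:4; rest ⊤}
  B7: | IN={b:4; rest ⊤} | OUT={b:4, f:5; rest ⊤}
  B8: | IN={b:4; rest ⊤} | OUT={b:4, d:4; rest ⊤}
  B9: | IN=(all ⊤) | OUT={f:1; rest ⊤}

Merge at B3: IN[B3] = OUT[B2] ⊔ OUT[B5] = {a: ⊤, b: 4, c: ⊤, d: ⊤, e: ⊤, f: ⊤}
Applying B3's transfer function to that IN value gives OUT[B3] (row B3 above).

Answer: {a: ⊤, b: 4, c: ⊤, d: ⊤, e: ⊤, f: ⊤}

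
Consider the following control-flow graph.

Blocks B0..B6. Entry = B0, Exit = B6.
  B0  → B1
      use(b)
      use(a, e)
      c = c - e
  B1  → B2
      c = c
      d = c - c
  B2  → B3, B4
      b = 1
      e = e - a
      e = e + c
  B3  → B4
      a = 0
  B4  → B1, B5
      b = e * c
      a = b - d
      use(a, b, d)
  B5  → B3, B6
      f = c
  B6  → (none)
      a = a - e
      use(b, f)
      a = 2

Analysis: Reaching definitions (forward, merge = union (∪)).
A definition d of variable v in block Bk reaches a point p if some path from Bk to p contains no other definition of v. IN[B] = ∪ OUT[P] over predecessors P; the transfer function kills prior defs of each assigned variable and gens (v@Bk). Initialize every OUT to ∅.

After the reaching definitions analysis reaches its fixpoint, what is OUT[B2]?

Fixpoint table:
  B0:   IN={}   OUT={c@B0}
  B1:   IN={a@B4, b@B4, c@B0, c@B1, d@B1, e@B2, f@B5}   OUT={a@B4, b@B4, c@B1, d@B1, e@B2, f@B5}
  B2:   IN={a@B4, b@B4, c@B1, d@B1, e@B2, f@B5}   OUT={a@B4, b@B2, c@B1, d@B1, e@B2, f@B5}
  B3:   IN={a@B4, b@B2, b@B4, c@B1, d@B1, e@B2, f@B5}   OUT={a@B3, b@B2, b@B4, c@B1, d@B1, e@B2, f@B5}
  B4:   IN={a@B3, a@B4, b@B2, b@B4, c@B1, d@B1, e@B2, f@B5}   OUT={a@B4, b@B4, c@B1, d@B1, e@B2, f@B5}
  B5:   IN={a@B4, b@B4, c@B1, d@B1, e@B2, f@B5}   OUT={a@B4, b@B4, c@B1, d@B1, e@B2, f@B5}
  B6:   IN={a@B4, b@B4, c@B1, d@B1, e@B2, f@B5}   OUT={a@B6, b@B4, c@B1, d@B1, e@B2, f@B5}

Merge at B2: IN[B2] = OUT[B1] = {a@B4, b@B4, c@B1, d@B1, e@B2, f@B5}
Applying B2's transfer function to that IN value gives OUT[B2] (row B2 above).

Answer: {a@B4, b@B2, c@B1, d@B1, e@B2, f@B5}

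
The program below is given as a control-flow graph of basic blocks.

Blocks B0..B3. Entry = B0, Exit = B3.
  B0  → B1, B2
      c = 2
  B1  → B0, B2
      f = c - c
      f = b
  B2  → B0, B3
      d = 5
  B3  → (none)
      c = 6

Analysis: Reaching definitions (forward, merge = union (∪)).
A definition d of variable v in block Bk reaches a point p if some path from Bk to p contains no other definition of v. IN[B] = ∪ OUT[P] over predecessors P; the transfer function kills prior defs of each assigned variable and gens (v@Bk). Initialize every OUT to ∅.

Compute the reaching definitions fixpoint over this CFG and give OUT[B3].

Answer: {c@B3, d@B2, f@B1}

Derivation:
Per-block solution:
  B0: | IN={c@B0, d@B2, f@B1} | OUT={c@B0, d@B2, f@B1}
  B1: | IN={c@B0, d@B2, f@B1} | OUT={c@B0, d@B2, f@B1}
  B2: | IN={c@B0, d@B2, f@B1} | OUT={c@B0, d@B2, f@B1}
  B3: | IN={c@B0, d@B2, f@B1} | OUT={c@B3, d@B2, f@B1}

Merge at B3: IN[B3] = OUT[B2] = {c@B0, d@B2, f@B1}
Applying B3's transfer function to that IN value gives OUT[B3] (row B3 above).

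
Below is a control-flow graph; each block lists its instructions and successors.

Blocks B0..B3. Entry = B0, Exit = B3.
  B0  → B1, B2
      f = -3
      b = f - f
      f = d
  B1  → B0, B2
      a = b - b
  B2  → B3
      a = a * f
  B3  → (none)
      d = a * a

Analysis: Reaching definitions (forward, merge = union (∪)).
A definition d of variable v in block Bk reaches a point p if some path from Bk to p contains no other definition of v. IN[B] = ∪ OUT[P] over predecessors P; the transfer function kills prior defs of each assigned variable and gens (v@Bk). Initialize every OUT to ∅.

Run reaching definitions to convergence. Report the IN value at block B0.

Fixpoint table:
  B0:   IN={a@B1, b@B0, f@B0}   OUT={a@B1, b@B0, f@B0}
  B1:   IN={a@B1, b@B0, f@B0}   OUT={a@B1, b@B0, f@B0}
  B2:   IN={a@B1, b@B0, f@B0}   OUT={a@B2, b@B0, f@B0}
  B3:   IN={a@B2, b@B0, f@B0}   OUT={a@B2, b@B0, d@B3, f@B0}

Merge at B0 (entry node, so the boundary value {} is joined with the incoming edge(s)): IN[B0] = {} ⊔ OUT[B1] = {a@B1, b@B0, f@B0}

Answer: {a@B1, b@B0, f@B0}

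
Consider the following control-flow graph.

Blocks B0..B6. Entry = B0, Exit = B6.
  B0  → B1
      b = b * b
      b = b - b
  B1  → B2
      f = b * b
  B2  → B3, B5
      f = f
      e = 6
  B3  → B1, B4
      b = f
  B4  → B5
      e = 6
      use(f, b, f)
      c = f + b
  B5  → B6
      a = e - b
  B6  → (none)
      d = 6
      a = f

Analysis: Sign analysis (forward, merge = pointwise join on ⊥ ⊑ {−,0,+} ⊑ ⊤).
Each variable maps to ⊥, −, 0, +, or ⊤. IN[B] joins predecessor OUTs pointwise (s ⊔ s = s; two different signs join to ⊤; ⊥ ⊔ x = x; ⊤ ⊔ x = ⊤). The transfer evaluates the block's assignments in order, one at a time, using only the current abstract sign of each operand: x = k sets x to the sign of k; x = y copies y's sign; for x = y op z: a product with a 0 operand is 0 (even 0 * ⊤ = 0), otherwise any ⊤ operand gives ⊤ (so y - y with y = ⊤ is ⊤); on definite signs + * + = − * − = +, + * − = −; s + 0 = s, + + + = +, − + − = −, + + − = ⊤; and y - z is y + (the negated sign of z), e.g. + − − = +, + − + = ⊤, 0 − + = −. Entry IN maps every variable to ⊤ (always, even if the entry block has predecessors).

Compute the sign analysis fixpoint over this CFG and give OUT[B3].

Answer: {a: ⊤, b: ⊤, c: ⊤, d: ⊤, e: +, f: ⊤}

Working:
Converged values:
  B0:   IN=(all ⊤)   OUT=(all ⊤)
  B1:   IN=(all ⊤)   OUT=(all ⊤)
  B2:   IN=(all ⊤)   OUT={e:+; rest ⊤}
  B3:   IN={e:+; rest ⊤}   OUT={e:+; rest ⊤}
  B4:   IN={e:+; rest ⊤}   OUT={e:+; rest ⊤}
  B5:   IN={e:+; rest ⊤}   OUT={e:+; rest ⊤}
  B6:   IN={e:+; rest ⊤}   OUT={d:+, e:+; rest ⊤}

Merge at B3: IN[B3] = OUT[B2] = {a: ⊤, b: ⊤, c: ⊤, d: ⊤, e: +, f: ⊤}
Applying B3's transfer function to that IN value gives OUT[B3] (row B3 above).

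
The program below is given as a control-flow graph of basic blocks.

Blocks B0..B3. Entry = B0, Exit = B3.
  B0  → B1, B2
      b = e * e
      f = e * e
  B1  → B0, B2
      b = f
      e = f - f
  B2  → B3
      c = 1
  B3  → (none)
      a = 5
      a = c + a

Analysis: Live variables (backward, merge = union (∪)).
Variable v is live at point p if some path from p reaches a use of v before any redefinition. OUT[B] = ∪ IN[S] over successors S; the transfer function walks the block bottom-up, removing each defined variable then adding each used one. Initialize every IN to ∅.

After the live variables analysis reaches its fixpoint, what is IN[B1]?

Answer: {f}

Derivation:
Converged values:
  B0:   IN={e}   OUT={f}
  B1:   IN={f}   OUT={e}
  B2:   IN={}   OUT={c}
  B3:   IN={c}   OUT={}

Merge at B1: OUT[B1] = IN[B0] ⊔ IN[B2] = {e}
Applying B1's transfer function to that OUT value gives IN[B1] (row B1 above).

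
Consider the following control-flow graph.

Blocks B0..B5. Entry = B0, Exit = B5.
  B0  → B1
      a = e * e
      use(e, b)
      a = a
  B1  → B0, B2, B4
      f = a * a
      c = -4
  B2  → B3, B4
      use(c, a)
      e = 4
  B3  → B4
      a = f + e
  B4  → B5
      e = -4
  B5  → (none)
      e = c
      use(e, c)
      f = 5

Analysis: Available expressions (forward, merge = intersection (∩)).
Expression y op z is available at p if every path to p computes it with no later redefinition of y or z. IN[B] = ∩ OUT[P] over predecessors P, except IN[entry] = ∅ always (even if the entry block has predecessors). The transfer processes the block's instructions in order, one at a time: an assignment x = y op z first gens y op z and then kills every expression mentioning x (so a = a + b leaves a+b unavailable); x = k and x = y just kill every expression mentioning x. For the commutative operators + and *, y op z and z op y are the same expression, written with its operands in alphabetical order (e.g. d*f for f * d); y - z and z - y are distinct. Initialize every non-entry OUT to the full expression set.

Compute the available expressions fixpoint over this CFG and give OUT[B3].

Answer: {e+f}

Working:
Fixpoint table:
  B0:   IN={}   OUT={e*e}
  B1:   IN={e*e}   OUT={a*a, e*e}
  B2:   IN={a*a, e*e}   OUT={a*a}
  B3:   IN={a*a}   OUT={e+f}
  B4:   IN={}   OUT={}
  B5:   IN={}   OUT={}

Merge at B3: IN[B3] = OUT[B2] = {a*a}
Applying B3's transfer function to that IN value gives OUT[B3] (row B3 above).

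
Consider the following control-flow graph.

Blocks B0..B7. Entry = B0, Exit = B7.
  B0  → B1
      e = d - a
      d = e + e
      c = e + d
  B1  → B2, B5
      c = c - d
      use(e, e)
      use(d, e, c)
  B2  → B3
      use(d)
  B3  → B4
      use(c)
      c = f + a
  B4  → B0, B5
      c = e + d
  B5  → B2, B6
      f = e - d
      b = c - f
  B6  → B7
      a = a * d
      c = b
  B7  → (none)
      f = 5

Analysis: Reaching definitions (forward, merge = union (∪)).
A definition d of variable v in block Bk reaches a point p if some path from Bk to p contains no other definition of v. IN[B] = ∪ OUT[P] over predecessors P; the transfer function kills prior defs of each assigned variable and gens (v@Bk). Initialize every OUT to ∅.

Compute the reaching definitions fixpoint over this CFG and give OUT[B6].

Converged values:
  B0:   IN={b@B5, c@B4, d@B0, e@B0, f@B5}   OUT={b@B5, c@B0, d@B0, e@B0, f@B5}
  B1:   IN={b@B5, c@B0, d@B0, e@B0, f@B5}   OUT={b@B5, c@B1, d@B0, e@B0, f@B5}
  B2:   IN={b@B5, c@B1, c@B4, d@B0, e@B0, f@B5}   OUT={b@B5, c@B1, c@B4, d@B0, e@B0, f@B5}
  B3:   IN={b@B5, c@B1, c@B4, d@B0, e@B0, f@B5}   OUT={b@B5, c@B3, d@B0, e@B0, f@B5}
  B4:   IN={b@B5, c@B3, d@B0, e@B0, f@B5}   OUT={b@B5, c@B4, d@B0, e@B0, f@B5}
  B5:   IN={b@B5, c@B1, c@B4, d@B0, e@B0, f@B5}   OUT={b@B5, c@B1, c@B4, d@B0, e@B0, f@B5}
  B6:   IN={b@B5, c@B1, c@B4, d@B0, e@B0, f@B5}   OUT={a@B6, b@B5, c@B6, d@B0, e@B0, f@B5}
  B7:   IN={a@B6, b@B5, c@B6, d@B0, e@B0, f@B5}   OUT={a@B6, b@B5, c@B6, d@B0, e@B0, f@B7}

Merge at B6: IN[B6] = OUT[B5] = {b@B5, c@B1, c@B4, d@B0, e@B0, f@B5}
Applying B6's transfer function to that IN value gives OUT[B6] (row B6 above).

Answer: {a@B6, b@B5, c@B6, d@B0, e@B0, f@B5}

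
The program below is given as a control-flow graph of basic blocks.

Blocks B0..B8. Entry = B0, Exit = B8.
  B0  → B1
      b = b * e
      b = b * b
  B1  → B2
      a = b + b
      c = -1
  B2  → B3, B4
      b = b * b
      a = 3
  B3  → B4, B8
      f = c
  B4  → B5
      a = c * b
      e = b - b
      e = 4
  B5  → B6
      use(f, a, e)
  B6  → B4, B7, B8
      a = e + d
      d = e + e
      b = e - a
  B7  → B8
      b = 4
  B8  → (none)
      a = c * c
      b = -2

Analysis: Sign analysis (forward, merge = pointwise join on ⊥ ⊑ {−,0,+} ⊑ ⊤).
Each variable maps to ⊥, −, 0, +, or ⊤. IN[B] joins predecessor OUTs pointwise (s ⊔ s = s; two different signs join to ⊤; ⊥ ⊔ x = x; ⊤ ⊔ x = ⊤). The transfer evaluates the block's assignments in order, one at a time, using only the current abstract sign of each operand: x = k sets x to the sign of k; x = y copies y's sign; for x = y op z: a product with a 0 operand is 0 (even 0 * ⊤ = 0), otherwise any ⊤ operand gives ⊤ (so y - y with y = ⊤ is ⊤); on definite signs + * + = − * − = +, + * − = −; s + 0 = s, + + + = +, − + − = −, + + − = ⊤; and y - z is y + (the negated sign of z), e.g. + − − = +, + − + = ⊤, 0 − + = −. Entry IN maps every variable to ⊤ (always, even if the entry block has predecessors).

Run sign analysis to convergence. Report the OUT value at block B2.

Answer: {a: +, b: ⊤, c: -, d: ⊤, e: ⊤, f: ⊤}

Derivation:
Converged values:
  B0:  IN=(all ⊤)  OUT=(all ⊤)
  B1:  IN=(all ⊤)  OUT={c:-; rest ⊤}
  B2:  IN={c:-; rest ⊤}  OUT={a:+, c:-; rest ⊤}
  B3:  IN={a:+, c:-; rest ⊤}  OUT={a:+, c:-, f:-; rest ⊤}
  B4:  IN={c:-; rest ⊤}  OUT={c:-, e:+; rest ⊤}
  B5:  IN={c:-, e:+; rest ⊤}  OUT={c:-, e:+; rest ⊤}
  B6:  IN={c:-, e:+; rest ⊤}  OUT={c:-, d:+, e:+; rest ⊤}
  B7:  IN={c:-, d:+, e:+; rest ⊤}  OUT={b:+, c:-, d:+, e:+; rest ⊤}
  B8:  IN={c:-; rest ⊤}  OUT={a:+, b:-, c:-; rest ⊤}

Merge at B2: IN[B2] = OUT[B1] = {a: ⊤, b: ⊤, c: -, d: ⊤, e: ⊤, f: ⊤}
Applying B2's transfer function to that IN value gives OUT[B2] (row B2 above).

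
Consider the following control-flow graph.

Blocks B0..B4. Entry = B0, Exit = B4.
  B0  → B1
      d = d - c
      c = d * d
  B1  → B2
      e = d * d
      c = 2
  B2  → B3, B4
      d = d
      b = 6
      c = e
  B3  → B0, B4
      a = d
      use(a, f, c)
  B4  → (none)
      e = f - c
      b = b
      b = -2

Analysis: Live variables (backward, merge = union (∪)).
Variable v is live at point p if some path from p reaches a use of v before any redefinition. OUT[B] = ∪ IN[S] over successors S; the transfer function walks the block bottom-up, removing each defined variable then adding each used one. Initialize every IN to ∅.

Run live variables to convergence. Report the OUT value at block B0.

Answer: {d, f}

Trace:
Converged values:
  B0:  IN={c, d, f}  OUT={d, f}
  B1:  IN={d, f}  OUT={d, e, f}
  B2:  IN={d, e, f}  OUT={b, c, d, f}
  B3:  IN={b, c, d, f}  OUT={b, c, d, f}
  B4:  IN={b, c, f}  OUT={}

Merge at B0: OUT[B0] = IN[B1] = {d, f}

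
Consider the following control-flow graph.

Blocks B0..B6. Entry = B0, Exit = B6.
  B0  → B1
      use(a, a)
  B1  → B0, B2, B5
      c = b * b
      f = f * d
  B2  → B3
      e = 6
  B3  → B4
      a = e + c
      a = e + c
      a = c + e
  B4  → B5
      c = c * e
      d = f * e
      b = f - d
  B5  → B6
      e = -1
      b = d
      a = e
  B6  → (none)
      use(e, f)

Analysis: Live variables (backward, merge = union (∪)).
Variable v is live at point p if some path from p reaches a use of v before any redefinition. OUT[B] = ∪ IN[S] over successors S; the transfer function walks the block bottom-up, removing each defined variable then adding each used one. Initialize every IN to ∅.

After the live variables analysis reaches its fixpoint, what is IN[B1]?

Answer: {a, b, d, f}

Working:
Converged values:
  B0: | IN={a, b, d, f} | OUT={a, b, d, f}
  B1: | IN={a, b, d, f} | OUT={a, b, c, d, f}
  B2: | IN={c, f} | OUT={c, e, f}
  B3: | IN={c, e, f} | OUT={c, e, f}
  B4: | IN={c, e, f} | OUT={d, f}
  B5: | IN={d, f} | OUT={e, f}
  B6: | IN={e, f} | OUT={}

Merge at B1: OUT[B1] = IN[B0] ⊔ IN[B2] ⊔ IN[B5] = {a, b, c, d, f}
Applying B1's transfer function to that OUT value gives IN[B1] (row B1 above).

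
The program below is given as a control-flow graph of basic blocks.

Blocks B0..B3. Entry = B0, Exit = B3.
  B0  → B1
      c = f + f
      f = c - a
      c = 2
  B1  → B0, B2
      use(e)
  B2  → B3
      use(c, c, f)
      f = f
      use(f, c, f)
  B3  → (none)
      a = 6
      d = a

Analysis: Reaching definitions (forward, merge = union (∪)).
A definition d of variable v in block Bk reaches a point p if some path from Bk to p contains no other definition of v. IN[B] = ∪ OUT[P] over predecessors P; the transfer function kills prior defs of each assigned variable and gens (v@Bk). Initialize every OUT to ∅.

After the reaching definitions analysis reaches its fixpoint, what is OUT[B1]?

Fixpoint table:
  B0: | IN={c@B0, f@B0} | OUT={c@B0, f@B0}
  B1: | IN={c@B0, f@B0} | OUT={c@B0, f@B0}
  B2: | IN={c@B0, f@B0} | OUT={c@B0, f@B2}
  B3: | IN={c@B0, f@B2} | OUT={a@B3, c@B0, d@B3, f@B2}

Merge at B1: IN[B1] = OUT[B0] = {c@B0, f@B0}
Applying B1's transfer function to that IN value gives OUT[B1] (row B1 above).

Answer: {c@B0, f@B0}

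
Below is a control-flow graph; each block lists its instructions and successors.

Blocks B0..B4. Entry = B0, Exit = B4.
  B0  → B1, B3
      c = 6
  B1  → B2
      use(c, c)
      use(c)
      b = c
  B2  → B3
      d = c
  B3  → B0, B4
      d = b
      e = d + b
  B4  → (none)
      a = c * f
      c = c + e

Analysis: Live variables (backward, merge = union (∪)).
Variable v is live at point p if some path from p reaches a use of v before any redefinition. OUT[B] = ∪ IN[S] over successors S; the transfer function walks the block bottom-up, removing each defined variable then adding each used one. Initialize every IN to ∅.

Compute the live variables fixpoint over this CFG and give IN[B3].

Answer: {b, c, f}

Trace:
Per-block solution:
  B0: | IN={b, f} | OUT={b, c, f}
  B1: | IN={c, f} | OUT={b, c, f}
  B2: | IN={b, c, f} | OUT={b, c, f}
  B3: | IN={b, c, f} | OUT={b, c, e, f}
  B4: | IN={c, e, f} | OUT={}

Merge at B3: OUT[B3] = IN[B0] ⊔ IN[B4] = {b, c, e, f}
Applying B3's transfer function to that OUT value gives IN[B3] (row B3 above).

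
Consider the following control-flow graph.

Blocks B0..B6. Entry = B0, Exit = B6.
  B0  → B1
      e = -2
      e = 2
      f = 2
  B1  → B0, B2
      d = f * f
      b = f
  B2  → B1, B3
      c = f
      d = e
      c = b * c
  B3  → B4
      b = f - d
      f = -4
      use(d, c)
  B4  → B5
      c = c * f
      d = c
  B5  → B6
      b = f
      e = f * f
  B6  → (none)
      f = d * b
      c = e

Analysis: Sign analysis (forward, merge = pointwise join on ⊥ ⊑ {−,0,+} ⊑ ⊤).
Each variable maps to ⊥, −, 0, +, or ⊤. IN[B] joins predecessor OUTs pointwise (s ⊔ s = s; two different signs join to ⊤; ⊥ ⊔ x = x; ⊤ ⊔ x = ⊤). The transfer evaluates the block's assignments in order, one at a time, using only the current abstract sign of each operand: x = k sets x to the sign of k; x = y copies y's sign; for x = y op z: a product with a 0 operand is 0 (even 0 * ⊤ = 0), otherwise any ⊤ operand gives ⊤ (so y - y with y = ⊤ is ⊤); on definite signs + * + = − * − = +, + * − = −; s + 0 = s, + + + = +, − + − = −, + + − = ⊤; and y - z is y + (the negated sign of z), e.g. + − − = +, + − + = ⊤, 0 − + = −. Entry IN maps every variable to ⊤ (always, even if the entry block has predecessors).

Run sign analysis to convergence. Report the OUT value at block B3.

Converged values:
  B0:   IN=(all ⊤)   OUT={e:+, f:+; rest ⊤}
  B1:   IN={e:+, f:+; rest ⊤}   OUT={b:+, d:+, e:+, f:+; rest ⊤}
  B2:   IN={b:+, d:+, e:+, f:+; rest ⊤}   OUT={b:+, c:+, d:+, e:+, f:+; rest ⊤}
  B3:   IN={b:+, c:+, d:+, e:+, f:+; rest ⊤}   OUT={c:+, d:+, e:+, f:-; rest ⊤}
  B4:   IN={c:+, d:+, e:+, f:-; rest ⊤}   OUT={c:-, d:-, e:+, f:-; rest ⊤}
  B5:   IN={c:-, d:-, e:+, f:-; rest ⊤}   OUT={b:-, c:-, d:-, e:+, f:-; rest ⊤}
  B6:   IN={b:-, c:-, d:-, e:+, f:-; rest ⊤}   OUT={b:-, c:+, d:-, e:+, f:+; rest ⊤}

Merge at B3: IN[B3] = OUT[B2] = {a: ⊤, b: +, c: +, d: +, e: +, f: +}
Applying B3's transfer function to that IN value gives OUT[B3] (row B3 above).

Answer: {a: ⊤, b: ⊤, c: +, d: +, e: +, f: -}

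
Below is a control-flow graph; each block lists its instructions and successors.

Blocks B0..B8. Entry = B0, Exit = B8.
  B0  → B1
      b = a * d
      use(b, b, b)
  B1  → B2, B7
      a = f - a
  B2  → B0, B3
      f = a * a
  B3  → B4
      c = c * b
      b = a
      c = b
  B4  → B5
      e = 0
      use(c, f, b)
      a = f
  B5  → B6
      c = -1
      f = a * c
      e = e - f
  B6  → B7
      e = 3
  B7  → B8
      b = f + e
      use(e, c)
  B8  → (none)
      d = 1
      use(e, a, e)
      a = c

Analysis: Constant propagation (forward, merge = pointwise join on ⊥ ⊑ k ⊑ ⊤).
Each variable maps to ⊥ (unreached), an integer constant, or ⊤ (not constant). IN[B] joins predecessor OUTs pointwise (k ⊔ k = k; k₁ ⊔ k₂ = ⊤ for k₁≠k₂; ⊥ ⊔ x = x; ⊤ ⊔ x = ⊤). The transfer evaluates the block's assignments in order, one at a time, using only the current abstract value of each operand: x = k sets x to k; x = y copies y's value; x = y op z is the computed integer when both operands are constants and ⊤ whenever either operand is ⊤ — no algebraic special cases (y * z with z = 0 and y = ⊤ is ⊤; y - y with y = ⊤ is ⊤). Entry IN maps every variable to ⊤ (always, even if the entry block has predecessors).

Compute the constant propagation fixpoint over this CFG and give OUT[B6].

Answer: {a: ⊤, b: ⊤, c: -1, d: ⊤, e: 3, f: ⊤}

Trace:
Fixpoint table:
  B0:   IN=(all ⊤)   OUT=(all ⊤)
  B1:   IN=(all ⊤)   OUT=(all ⊤)
  B2:   IN=(all ⊤)   OUT=(all ⊤)
  B3:   IN=(all ⊤)   OUT=(all ⊤)
  B4:   IN=(all ⊤)   OUT={e:0; rest ⊤}
  B5:   IN={e:0; rest ⊤}   OUT={c:-1; rest ⊤}
  B6:   IN={c:-1; rest ⊤}   OUT={c:-1, e:3; rest ⊤}
  B7:   IN=(all ⊤)   OUT=(all ⊤)
  B8:   IN=(all ⊤)   OUT={d:1; rest ⊤}

Merge at B6: IN[B6] = OUT[B5] = {a: ⊤, b: ⊤, c: -1, d: ⊤, e: ⊤, f: ⊤}
Applying B6's transfer function to that IN value gives OUT[B6] (row B6 above).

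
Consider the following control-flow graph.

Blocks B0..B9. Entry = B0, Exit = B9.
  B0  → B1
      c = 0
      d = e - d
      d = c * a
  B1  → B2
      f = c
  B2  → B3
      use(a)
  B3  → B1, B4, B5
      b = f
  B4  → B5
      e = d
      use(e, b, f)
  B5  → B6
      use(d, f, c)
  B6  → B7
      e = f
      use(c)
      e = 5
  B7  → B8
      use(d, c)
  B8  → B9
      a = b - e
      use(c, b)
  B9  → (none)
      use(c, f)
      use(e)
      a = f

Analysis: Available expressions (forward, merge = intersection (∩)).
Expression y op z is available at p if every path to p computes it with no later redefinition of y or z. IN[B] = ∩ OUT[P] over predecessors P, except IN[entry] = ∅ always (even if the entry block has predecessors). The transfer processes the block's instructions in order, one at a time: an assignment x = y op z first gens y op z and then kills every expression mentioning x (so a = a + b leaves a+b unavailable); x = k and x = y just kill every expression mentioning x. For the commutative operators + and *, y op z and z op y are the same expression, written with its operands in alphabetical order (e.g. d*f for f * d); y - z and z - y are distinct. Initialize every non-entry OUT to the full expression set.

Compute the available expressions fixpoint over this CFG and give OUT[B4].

Per-block solution:
  B0:  IN={}  OUT={a*c}
  B1:  IN={a*c}  OUT={a*c}
  B2:  IN={a*c}  OUT={a*c}
  B3:  IN={a*c}  OUT={a*c}
  B4:  IN={a*c}  OUT={a*c}
  B5:  IN={a*c}  OUT={a*c}
  B6:  IN={a*c}  OUT={a*c}
  B7:  IN={a*c}  OUT={a*c}
  B8:  IN={a*c}  OUT={b-e}
  B9:  IN={b-e}  OUT={b-e}

Merge at B4: IN[B4] = OUT[B3] = {a*c}
Applying B4's transfer function to that IN value gives OUT[B4] (row B4 above).

Answer: {a*c}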